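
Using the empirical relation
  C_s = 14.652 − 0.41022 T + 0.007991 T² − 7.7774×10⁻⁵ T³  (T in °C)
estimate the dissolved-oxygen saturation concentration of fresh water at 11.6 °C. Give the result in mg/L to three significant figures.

C_s = 14.652 − 0.41022×11.6 + 0.007991×11.6² − 7.7774×10⁻⁵×11.6³ = 10.85 mg/L.

C_s ≈ 10.8 mg/L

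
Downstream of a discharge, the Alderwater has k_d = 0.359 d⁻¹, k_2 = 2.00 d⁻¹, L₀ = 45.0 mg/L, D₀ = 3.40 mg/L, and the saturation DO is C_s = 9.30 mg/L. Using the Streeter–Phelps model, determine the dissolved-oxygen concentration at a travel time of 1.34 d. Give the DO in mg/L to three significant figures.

DO ≈ 3.66 mg/L

k_d L₀/(k_2−k_d) = 0.359×45.0/(2.00−0.359) = 16.16/1.641 = 9.845 mg/L.
e^(−k_d t) = e^(−0.359×1.340) = 0.6181; e^(−k_2 t) = e^(−2.00×1.340) = 0.06856.
D = 9.845 × (0.6181 − 0.06856) + 3.40 × 0.06856 = 5.410 + 0.2331 = 5.643 mg/L.
DO = C_s − D = 9.30 − 5.643 = 3.657 mg/L.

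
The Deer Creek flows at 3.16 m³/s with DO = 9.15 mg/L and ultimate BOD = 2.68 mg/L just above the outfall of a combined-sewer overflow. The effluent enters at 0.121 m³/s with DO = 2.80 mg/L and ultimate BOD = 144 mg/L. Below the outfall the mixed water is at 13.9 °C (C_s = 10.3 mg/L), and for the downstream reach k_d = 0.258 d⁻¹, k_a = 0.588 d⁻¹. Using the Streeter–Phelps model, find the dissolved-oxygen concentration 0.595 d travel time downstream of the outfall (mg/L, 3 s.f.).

Mixed DO = (3.16×9.15 + 0.121×2.80)/(3.16+0.121) = 29.25/3.281 = 8.916 mg/L.
Mixed L₀ = (3.16×2.68 + 0.121×144)/(3.281) = 25.89/3.281 = 7.892 mg/L.
Initial deficit D₀ = C_s − DO₀ = 10.3 − 8.916 = 1.384 mg/L.
D(0.595) = [0.258×7.892/(0.588−0.258)](e^(−0.258×0.595) − e^(−0.588×0.595)) + 1.384 e^(−0.588×0.595)
= 6.170 × (0.8577 − 0.7048) + 1.384 × 0.7048 = 1.919 mg/L.
DO = 10.3 − 1.919 = 8.381 mg/L.

DO ≈ 8.38 mg/L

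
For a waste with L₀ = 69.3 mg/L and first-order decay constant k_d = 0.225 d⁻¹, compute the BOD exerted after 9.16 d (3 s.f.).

y ≈ 60.5 mg/L

y_t = L₀(1 − e^(−k_d t)) = 69.3 × (1 − e^(−0.225×9.16))
= 69.3 × (1 − 0.1273) = 69.3 × 0.8727 = 60.48 mg/L.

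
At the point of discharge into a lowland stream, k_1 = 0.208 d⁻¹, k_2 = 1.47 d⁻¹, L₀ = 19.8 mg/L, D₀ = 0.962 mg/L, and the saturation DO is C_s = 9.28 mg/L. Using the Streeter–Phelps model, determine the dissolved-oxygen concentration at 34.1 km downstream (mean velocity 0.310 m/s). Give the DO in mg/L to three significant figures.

DO ≈ 7.13 mg/L

Travel time t = x/v = 34.1 km / (0.310 m/s) = 34100 m / 0.310 m/s = 110000 s = 1.273 d.
k_1 L₀/(k_2−k_1) = 0.208×19.8/(1.47−0.208) = 4.118/1.262 = 3.263 mg/L.
e^(−k_1 t) = e^(−0.208×1.273) = 0.7673; e^(−k_2 t) = e^(−1.47×1.273) = 0.1539.
D = 3.263 × (0.7673 − 0.1539) + 0.962 × 0.1539 = 2.002 + 0.1480 = 2.150 mg/L.
DO = C_s − D = 9.28 − 2.150 = 7.130 mg/L.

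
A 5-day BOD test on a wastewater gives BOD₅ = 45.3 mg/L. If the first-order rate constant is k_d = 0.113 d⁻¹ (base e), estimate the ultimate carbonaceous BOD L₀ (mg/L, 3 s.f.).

BOD₅ = L₀(1 − e^(−5k_d)) ⇒ L₀ = BOD₅ / (1 − e^(−5×0.113))
= 45.3 / (1 − 0.5684) = 45.3 / 0.4316 = 104.9 mg/L.

L₀ ≈ 105 mg/L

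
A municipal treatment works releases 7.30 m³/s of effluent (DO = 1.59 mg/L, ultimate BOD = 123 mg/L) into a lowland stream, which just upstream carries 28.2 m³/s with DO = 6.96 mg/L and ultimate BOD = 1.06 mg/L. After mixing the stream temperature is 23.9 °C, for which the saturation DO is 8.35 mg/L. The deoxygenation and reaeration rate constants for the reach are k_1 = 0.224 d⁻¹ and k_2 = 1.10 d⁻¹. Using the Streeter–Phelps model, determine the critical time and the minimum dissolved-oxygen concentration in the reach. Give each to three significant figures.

Mixed DO = (28.2×6.96 + 7.30×1.59)/(28.2+7.30) = 207.9/35.50 = 5.856 mg/L.
Mixed L₀ = (28.2×1.06 + 7.30×123)/(35.50) = 927.8/35.50 = 26.13 mg/L.
Initial deficit D₀ = C_s − DO₀ = 8.35 − 5.856 = 2.494 mg/L.
t_c = (1/0.8760) ln[(1.10/0.224)(1 − 2.494×0.8760/(0.224×26.13))] = 1.142 × ln(3.078) = 1.283 d.
D_c = (0.224/1.10) × 26.13 × e^(−0.224×1.283) = 0.2036 × 26.13 × 0.7502 = 3.992 mg/L.
Minimum DO = 8.35 − 3.992 = 4.358 mg/L.

t_c ≈ 1.28 d; minimum DO ≈ 4.36 mg/L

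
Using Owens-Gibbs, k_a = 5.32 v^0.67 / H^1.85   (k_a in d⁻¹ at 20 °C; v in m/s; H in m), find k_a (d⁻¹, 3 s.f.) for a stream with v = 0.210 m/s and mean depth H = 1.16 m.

k_a ≈ 1.42 d⁻¹

k_a = 5.32 × 0.210^0.67 / 1.16^1.85 = 5.32 × 0.3515 / 1.316 = 1.421 d⁻¹.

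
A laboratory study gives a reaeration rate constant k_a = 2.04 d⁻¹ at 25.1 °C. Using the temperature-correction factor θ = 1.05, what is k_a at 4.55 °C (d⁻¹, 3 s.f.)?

k_a(T₂) = k_a(T₁) · θ^(T₂−T₁) = 2.04 × 1.05^(4.55−25.1)
= 2.04 × 1.05^-20.6 = 2.04 × 0.3669 = 0.7485 d⁻¹.

k_a ≈ 0.748 d⁻¹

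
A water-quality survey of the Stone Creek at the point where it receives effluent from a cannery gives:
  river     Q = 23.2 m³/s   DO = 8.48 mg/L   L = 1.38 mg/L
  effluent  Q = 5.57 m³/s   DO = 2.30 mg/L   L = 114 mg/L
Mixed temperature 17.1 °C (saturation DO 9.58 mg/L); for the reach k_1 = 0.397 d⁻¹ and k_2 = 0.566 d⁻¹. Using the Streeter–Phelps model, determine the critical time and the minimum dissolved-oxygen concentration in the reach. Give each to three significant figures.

t_c ≈ 1.84 d; minimum DO ≈ 1.76 mg/L

Mixed DO = (23.2×8.48 + 5.57×2.30)/(23.2+5.57) = 209.5/28.77 = 7.284 mg/L.
Mixed L₀ = (23.2×1.38 + 5.57×114)/(28.77) = 667.0/28.77 = 23.18 mg/L.
Initial deficit D₀ = C_s − DO₀ = 9.58 − 7.284 = 2.296 mg/L.
t_c = (1/0.1690) ln[(0.566/0.397)(1 − 2.296×0.1690/(0.397×23.18))] = 5.917 × ln(1.366) = 1.844 d.
D_c = (0.397/0.566) × 23.18 × e^(−0.397×1.844) = 0.7014 × 23.18 × 0.4810 = 7.821 mg/L.
Minimum DO = 9.58 − 7.821 = 1.759 mg/L.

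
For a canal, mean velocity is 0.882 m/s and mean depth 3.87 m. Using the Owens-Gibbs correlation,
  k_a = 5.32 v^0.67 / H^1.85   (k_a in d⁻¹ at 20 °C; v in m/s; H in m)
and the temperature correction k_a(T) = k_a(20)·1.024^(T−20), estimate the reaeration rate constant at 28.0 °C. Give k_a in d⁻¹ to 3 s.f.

k_a ≈ 0.484 d⁻¹

k_a(20) = 5.32 × 0.882^0.67 / 3.87^1.85 = 5.32 × 0.9193 / 12.23 = 0.4000 d⁻¹.
k_a(28.0) = 0.4000 × 1.024^(28.0−20) = 0.4000 × 1.209 = 0.4836 d⁻¹.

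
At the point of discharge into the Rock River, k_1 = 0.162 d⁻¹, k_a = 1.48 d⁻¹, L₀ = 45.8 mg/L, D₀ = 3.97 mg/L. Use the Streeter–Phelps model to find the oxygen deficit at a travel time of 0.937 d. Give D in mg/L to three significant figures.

D ≈ 4.42 mg/L

k_1 L₀/(k_a−k_1) = 0.162×45.8/(1.48−0.162) = 7.420/1.318 = 5.629 mg/L.
e^(−k_1 t) = e^(−0.162×0.9370) = 0.8592; e^(−k_a t) = e^(−1.48×0.9370) = 0.2499.
D = 5.629 × (0.8592 − 0.2499) + 3.97 × 0.2499 = 3.430 + 0.9920 = 4.422 mg/L.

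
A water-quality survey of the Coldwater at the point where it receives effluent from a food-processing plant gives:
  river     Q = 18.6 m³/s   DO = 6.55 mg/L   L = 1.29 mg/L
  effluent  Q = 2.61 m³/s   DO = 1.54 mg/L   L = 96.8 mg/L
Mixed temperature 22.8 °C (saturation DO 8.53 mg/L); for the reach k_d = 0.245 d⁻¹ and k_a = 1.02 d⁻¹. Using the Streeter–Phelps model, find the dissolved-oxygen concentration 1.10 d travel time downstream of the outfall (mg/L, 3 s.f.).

Mixed DO = (18.6×6.55 + 2.61×1.54)/(18.6+2.61) = 125.8/21.21 = 5.933 mg/L.
Mixed L₀ = (18.6×1.29 + 2.61×96.8)/(21.21) = 276.6/21.21 = 13.04 mg/L.
Initial deficit D₀ = C_s − DO₀ = 8.53 − 5.933 = 2.597 mg/L.
D(1.10) = [0.245×13.04/(1.02−0.245)](e^(−0.245×1.10) − e^(−1.02×1.10)) + 2.597 e^(−1.02×1.10)
= 4.123 × (0.7638 − 0.3256) + 2.597 × 0.3256 = 2.652 mg/L.
DO = 8.53 − 2.652 = 5.878 mg/L.

DO ≈ 5.88 mg/L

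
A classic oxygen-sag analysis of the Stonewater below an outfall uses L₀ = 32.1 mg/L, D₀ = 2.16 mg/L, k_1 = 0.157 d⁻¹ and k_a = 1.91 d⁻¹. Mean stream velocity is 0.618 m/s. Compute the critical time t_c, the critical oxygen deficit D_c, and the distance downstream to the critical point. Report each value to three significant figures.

t_c = [1/(k_a−k_1)] ln[(k_a/k_1)(1 − D₀(k_a−k_1)/(k_1 L₀))]
= [1/(1.91−0.157)] ln[(1.91/0.157)(1 − 2.16×1.753/(0.157×32.1))]
= (1/1.753) ln[12.17 × 0.2487] = 0.5705 × ln(3.025) = 0.5705 × 1.107 = 0.6315 d.
D_c = (k_1/k_a) L₀ e^(−k_1 t_c) = (0.157/1.91) × 32.1 × e^(−0.157×0.6315) = 0.08220 × 32.1 × 0.9056 = 2.390 mg/L.
x_c = v t_c = 0.618 m/s × 0.6315 d × 86400 s/d = 33720 m ≈ 33.7 km.

t_c ≈ 0.631 d; D_c ≈ 2.39 mg/L; x_c ≈ 33.7 km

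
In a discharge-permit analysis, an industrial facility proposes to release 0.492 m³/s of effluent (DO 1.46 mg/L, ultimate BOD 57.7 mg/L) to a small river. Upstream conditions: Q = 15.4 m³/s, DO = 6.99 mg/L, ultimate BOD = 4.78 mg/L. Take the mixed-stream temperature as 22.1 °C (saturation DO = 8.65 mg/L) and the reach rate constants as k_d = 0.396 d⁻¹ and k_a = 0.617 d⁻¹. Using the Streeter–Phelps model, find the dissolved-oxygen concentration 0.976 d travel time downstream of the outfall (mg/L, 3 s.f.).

DO ≈ 6.13 mg/L

Mixed DO = (15.4×6.99 + 0.492×1.46)/(15.4+0.492) = 108.4/15.89 = 6.819 mg/L.
Mixed L₀ = (15.4×4.78 + 0.492×57.7)/(15.89) = 102.0/15.89 = 6.418 mg/L.
Initial deficit D₀ = C_s − DO₀ = 8.65 − 6.819 = 1.831 mg/L.
D(0.976) = [0.396×6.418/(0.617−0.396)](e^(−0.396×0.976) − e^(−0.617×0.976)) + 1.831 e^(−0.617×0.976)
= 11.50 × (0.6794 − 0.5476) + 1.831 × 0.5476 = 2.519 mg/L.
DO = 8.65 − 2.519 = 6.131 mg/L.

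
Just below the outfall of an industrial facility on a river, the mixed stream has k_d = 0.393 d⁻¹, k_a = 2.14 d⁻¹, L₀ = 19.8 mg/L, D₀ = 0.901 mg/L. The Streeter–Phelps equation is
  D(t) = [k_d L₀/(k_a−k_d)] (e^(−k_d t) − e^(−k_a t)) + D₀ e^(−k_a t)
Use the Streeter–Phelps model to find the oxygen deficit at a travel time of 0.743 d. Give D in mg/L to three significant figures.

k_d L₀/(k_a−k_d) = 0.393×19.8/(2.14−0.393) = 7.781/1.747 = 4.454 mg/L.
e^(−k_d t) = e^(−0.393×0.7430) = 0.7468; e^(−k_a t) = e^(−2.14×0.7430) = 0.2039.
D = 4.454 × (0.7468 − 0.2039) + 0.901 × 0.2039 = 2.418 + 0.1837 = 2.602 mg/L.

D ≈ 2.60 mg/L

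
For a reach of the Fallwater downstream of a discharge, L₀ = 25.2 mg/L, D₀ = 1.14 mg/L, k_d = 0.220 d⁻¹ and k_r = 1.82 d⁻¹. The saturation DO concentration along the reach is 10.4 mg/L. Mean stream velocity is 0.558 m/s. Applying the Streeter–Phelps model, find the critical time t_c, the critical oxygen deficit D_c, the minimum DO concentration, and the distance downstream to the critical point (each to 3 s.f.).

At the critical point dD/dt = 0, so k_d L₀ e^(−k_d t) = k_r D. Substituting D(t) from the Streeter–Phelps equation and solving for t gives
t_c = ln[(k_r/k_d)(1 − D₀(k_r−k_d)/(k_d L₀))] / (k_r−k_d).
Here k_r−k_d = 1.600 d⁻¹ and 1 − D₀(k_r−k_d)/(k_d L₀) = 1 − 1.14×1.600/(0.220×25.2) = 0.6710, so
t_c = ln(8.273 × 0.6710) / 1.600 = 1.714 / 1.600 = 1.071 d.
L(t_c) = L₀ e^(−k_d t_c) = 25.2 × 0.7900 = 19.91 mg/L, and at the critical point k_r D_c = k_d L, so D_c = (0.220/1.82) × 19.91 = 2.407 mg/L.
Minimum DO = C_s − D_c = 10.4 − 2.407 = 7.993 mg/L.
x_c = v t_c = 0.558 m/s × 1.071 d × 86400 s/d = 51650 m ≈ 51.6 km.

t_c ≈ 1.07 d; D_c ≈ 2.41 mg/L; min DO ≈ 7.99 mg/L; x_c ≈ 51.6 km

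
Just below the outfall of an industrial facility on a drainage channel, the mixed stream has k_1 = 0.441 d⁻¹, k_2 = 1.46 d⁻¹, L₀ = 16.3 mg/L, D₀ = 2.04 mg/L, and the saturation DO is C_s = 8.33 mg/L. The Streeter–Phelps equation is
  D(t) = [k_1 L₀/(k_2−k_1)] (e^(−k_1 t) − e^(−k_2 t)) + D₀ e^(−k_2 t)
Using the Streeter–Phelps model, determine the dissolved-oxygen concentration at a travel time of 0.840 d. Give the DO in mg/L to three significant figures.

DO ≈ 4.93 mg/L

k_1 L₀/(k_2−k_1) = 0.441×16.3/(1.46−0.441) = 7.188/1.019 = 7.054 mg/L.
e^(−k_1 t) = e^(−0.441×0.8400) = 0.6904; e^(−k_2 t) = e^(−1.46×0.8400) = 0.2933.
D = 7.054 × (0.6904 − 0.2933) + 2.04 × 0.2933 = 2.801 + 0.5984 = 3.400 mg/L.
DO = C_s − D = 8.33 − 3.400 = 4.930 mg/L.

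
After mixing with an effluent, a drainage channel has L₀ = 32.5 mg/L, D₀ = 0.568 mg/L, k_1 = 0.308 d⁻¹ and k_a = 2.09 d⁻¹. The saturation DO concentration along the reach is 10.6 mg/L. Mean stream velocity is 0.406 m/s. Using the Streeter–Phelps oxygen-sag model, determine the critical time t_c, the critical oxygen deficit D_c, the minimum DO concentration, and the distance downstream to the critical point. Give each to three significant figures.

t_c = [1/(k_a−k_1)] ln[(k_a/k_1)(1 − D₀(k_a−k_1)/(k_1 L₀))]
= [1/(2.09−0.308)] ln[(2.09/0.308)(1 − 0.568×1.782/(0.308×32.5))]
= (1/1.782) ln[6.786 × 0.8989] = 0.5612 × ln(6.100) = 0.5612 × 1.808 = 1.015 d.
D_c = (k_1/k_a) L₀ e^(−k_1 t_c) = (0.308/2.09) × 32.5 × e^(−0.308×1.015) = 0.1474 × 32.5 × 0.7316 = 3.504 mg/L.
Minimum DO = C_s − D_c = 10.6 − 3.504 = 7.096 mg/L.
x_c = v t_c = 0.406 m/s × 1.015 d × 86400 s/d = 35590 m ≈ 35.6 km.

t_c ≈ 1.01 d; D_c ≈ 3.50 mg/L; min DO ≈ 7.10 mg/L; x_c ≈ 35.6 km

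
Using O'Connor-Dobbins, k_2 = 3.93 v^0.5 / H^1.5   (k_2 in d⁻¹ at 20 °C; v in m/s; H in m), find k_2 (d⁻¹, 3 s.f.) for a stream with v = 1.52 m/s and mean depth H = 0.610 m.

k_2 ≈ 10.2 d⁻¹

k_2 = 3.93 × 1.52^0.5 / 0.610^1.5 = 3.93 × 1.233 / 0.4764 = 10.17 d⁻¹.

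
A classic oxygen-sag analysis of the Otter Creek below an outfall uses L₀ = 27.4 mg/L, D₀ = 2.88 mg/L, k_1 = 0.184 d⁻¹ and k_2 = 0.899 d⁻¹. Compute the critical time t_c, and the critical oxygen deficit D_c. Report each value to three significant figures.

t_c ≈ 1.48 d; D_c ≈ 4.27 mg/L

With k_2/k_1 = 4.886 and 1 − D₀(k_2−k_1)/(k_1 L₀) = 0.5916,
t_c = ln(4.886 × 0.5916) / (0.899 − 0.184) = ln(2.890) / 0.7150 = 1.061/0.7150 = 1.484 d.
D_c = (k_1/k_2) L₀ e^(−k_1 t_c) = (0.184/0.899) × 27.4 × e^(−0.184×1.484) = 0.2047 × 27.4 × 0.7610 = 4.268 mg/L.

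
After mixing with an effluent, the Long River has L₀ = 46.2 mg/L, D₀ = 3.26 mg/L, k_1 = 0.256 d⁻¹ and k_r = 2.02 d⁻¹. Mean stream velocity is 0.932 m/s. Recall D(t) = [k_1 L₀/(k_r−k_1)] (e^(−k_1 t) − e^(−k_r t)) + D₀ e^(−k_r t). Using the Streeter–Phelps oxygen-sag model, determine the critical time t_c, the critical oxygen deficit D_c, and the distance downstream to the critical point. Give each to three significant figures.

t_c ≈ 0.793 d; D_c ≈ 4.78 mg/L; x_c ≈ 63.9 km

With k_r/k_1 = 7.891 and 1 − D₀(k_r−k_1)/(k_1 L₀) = 0.5138,
t_c = ln(7.891 × 0.5138) / (2.02 − 0.256) = ln(4.054) / 1.764 = 1.400/1.764 = 0.7935 d.
D_c = (k_1/k_r) L₀ e^(−k_1 t_c) = (0.256/2.02) × 46.2 × e^(−0.256×0.7935) = 0.1267 × 46.2 × 0.8162 = 4.779 mg/L.
x_c = v t_c = 0.932 m/s × 0.7935 d × 86400 s/d = 63900 m ≈ 63.9 km.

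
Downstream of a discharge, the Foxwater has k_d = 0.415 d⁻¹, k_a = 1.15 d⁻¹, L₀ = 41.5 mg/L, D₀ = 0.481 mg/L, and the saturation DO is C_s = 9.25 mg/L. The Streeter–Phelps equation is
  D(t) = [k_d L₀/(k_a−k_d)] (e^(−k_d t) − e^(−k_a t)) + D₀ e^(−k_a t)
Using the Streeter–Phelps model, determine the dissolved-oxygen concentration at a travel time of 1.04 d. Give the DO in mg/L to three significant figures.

DO ≈ 0.972 mg/L

k_d L₀/(k_a−k_d) = 0.415×41.5/(1.15−0.415) = 17.22/0.7350 = 23.43 mg/L.
e^(−k_d t) = e^(−0.415×1.040) = 0.6495; e^(−k_a t) = e^(−1.15×1.040) = 0.3024.
D = 23.43 × (0.6495 − 0.3024) + 0.481 × 0.3024 = 8.132 + 0.1455 = 8.278 mg/L.
DO = C_s − D = 9.25 − 8.278 = 0.9721 mg/L.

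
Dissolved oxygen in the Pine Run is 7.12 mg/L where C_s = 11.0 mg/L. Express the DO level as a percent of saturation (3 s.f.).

% saturation = C/C_s × 100 = 7.12/11.0 × 100 = 64.7 %.

64.7 % saturation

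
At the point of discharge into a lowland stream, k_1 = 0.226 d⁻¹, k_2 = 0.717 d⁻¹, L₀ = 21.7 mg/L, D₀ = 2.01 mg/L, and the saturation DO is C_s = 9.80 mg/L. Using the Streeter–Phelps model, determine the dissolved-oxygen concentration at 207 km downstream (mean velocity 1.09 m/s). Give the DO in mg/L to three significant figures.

DO ≈ 5.37 mg/L

Travel time t = x/v = 207 km / (1.09 m/s) = 207000 m / 1.09 m/s = 189900 s = 2.198 d.
k_1 L₀/(k_2−k_1) = 0.226×21.7/(0.717−0.226) = 4.904/0.4910 = 9.988 mg/L.
e^(−k_1 t) = e^(−0.226×2.198) = 0.6085; e^(−k_2 t) = e^(−0.717×2.198) = 0.2068.
D = 9.988 × (0.6085 − 0.2068) + 2.01 × 0.2068 = 4.012 + 0.4157 = 4.428 mg/L.
DO = C_s − D = 9.80 − 4.428 = 5.372 mg/L.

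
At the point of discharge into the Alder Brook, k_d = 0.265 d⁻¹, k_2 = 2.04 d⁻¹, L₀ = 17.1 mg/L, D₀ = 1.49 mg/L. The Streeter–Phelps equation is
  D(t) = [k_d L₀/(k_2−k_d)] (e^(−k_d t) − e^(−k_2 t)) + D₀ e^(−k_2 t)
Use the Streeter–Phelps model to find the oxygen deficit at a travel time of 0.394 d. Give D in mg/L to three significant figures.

k_d L₀/(k_2−k_d) = 0.265×17.1/(2.04−0.265) = 4.532/1.775 = 2.553 mg/L.
e^(−k_d t) = e^(−0.265×0.3940) = 0.9009; e^(−k_2 t) = e^(−2.04×0.3940) = 0.4476.
D = 2.553 × (0.9009 − 0.4476) + 1.49 × 0.4476 = 1.157 + 0.6670 = 1.824 mg/L.

D ≈ 1.82 mg/L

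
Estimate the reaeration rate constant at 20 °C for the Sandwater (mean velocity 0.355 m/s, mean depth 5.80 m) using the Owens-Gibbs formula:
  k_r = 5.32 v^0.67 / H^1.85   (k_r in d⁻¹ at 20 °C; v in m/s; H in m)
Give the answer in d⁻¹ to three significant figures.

k_r = 5.32 × 0.355^0.67 / 5.80^1.85 = 5.32 × 0.4996 / 25.84 = 0.1029 d⁻¹.

k_r ≈ 0.103 d⁻¹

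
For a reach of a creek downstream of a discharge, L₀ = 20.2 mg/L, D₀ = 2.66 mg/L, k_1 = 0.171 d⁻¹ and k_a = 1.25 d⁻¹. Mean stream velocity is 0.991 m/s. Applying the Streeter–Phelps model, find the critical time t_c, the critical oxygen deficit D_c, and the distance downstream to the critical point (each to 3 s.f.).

t_c ≈ 0.196 d; D_c ≈ 2.67 mg/L; x_c ≈ 16.8 km

At the critical point dD/dt = 0, so k_1 L₀ e^(−k_1 t) = k_a D. Substituting D(t) from the Streeter–Phelps equation and solving for t gives
t_c = ln[(k_a/k_1)(1 − D₀(k_a−k_1)/(k_1 L₀))] / (k_a−k_1).
Here k_a−k_1 = 1.079 d⁻¹ and 1 − D₀(k_a−k_1)/(k_1 L₀) = 1 − 2.66×1.079/(0.171×20.2) = 0.1691, so
t_c = ln(7.310 × 0.1691) / 1.079 = 0.2119 / 1.079 = 0.1964 d.
D_c = (k_1/k_a) L₀ e^(−k_1 t_c) = (0.171/1.25) × 20.2 × e^(−0.171×0.1964) = 0.1368 × 20.2 × 0.9670 = 2.672 mg/L.
x_c = v t_c = 0.991 m/s × 0.1964 d × 86400 s/d = 16810 m ≈ 16.8 km.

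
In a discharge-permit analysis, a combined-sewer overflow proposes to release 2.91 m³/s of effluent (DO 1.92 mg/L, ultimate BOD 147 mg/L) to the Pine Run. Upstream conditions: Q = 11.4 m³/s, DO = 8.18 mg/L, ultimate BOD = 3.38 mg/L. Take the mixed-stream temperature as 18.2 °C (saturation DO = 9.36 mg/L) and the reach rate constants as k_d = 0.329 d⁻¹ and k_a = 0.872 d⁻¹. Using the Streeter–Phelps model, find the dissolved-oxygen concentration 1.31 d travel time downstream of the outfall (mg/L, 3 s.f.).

Mixed DO = (11.4×8.18 + 2.91×1.92)/(11.4+2.91) = 98.84/14.31 = 6.907 mg/L.
Mixed L₀ = (11.4×3.38 + 2.91×147)/(14.31) = 466.3/14.31 = 32.59 mg/L.
Initial deficit D₀ = C_s − DO₀ = 9.36 − 6.907 = 2.453 mg/L.
D(1.31) = [0.329×32.59/(0.872−0.329)](e^(−0.329×1.31) − e^(−0.872×1.31)) + 2.453 e^(−0.872×1.31)
= 19.74 × (0.6499 − 0.3191) + 2.453 × 0.3191 = 7.314 mg/L.
DO = 9.36 − 7.314 = 2.046 mg/L.

DO ≈ 2.05 mg/L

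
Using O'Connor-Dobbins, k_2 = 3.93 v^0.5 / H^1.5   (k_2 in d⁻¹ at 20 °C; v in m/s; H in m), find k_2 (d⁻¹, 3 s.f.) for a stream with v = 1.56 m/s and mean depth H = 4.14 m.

k_2 ≈ 0.583 d⁻¹

k_2 = 3.93 × 1.56^0.5 / 4.14^1.5 = 3.93 × 1.249 / 8.424 = 0.5827 d⁻¹.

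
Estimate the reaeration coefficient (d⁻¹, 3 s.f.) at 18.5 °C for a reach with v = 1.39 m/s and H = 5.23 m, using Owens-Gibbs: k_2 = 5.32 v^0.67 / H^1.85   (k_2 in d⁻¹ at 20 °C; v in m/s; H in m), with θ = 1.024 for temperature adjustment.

k_2 ≈ 0.300 d⁻¹

k_2(20) = 5.32 × 1.39^0.67 / 5.23^1.85 = 5.32 × 1.247 / 21.34 = 0.3108 d⁻¹.
k_2(18.5) = 0.3108 × 1.024^(18.5−20) = 0.3108 × 0.9651 = 0.3000 d⁻¹.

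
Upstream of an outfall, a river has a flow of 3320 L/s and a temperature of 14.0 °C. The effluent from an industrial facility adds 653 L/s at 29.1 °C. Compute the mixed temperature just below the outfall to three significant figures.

16.5 °C

Flow-weighted mixing: C = (Q_r C_r + Q_w C_w)/(Q_r + Q_w)
= (3320×14.0 + 653×29.1)/(3320 + 653) = 65480/3973 = 16.48 °C.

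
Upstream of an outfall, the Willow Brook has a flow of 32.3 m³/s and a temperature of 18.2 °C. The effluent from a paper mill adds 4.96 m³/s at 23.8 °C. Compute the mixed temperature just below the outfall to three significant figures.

18.9 °C

Flow-weighted mixing: C = (Q_r C_r + Q_w C_w)/(Q_r + Q_w)
= (32.3×18.2 + 4.96×23.8)/(32.3 + 4.96) = 705.9/37.26 = 18.95 °C.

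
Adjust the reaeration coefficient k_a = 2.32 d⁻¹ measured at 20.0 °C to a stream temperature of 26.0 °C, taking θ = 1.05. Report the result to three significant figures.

k_a(T₂) = k_a(T₁) · θ^(T₂−T₁) = 2.32 × 1.05^(26.0−20.0)
= 2.32 × 1.05^6.00 = 2.32 × 1.340 = 3.109 d⁻¹.

k_a ≈ 3.11 d⁻¹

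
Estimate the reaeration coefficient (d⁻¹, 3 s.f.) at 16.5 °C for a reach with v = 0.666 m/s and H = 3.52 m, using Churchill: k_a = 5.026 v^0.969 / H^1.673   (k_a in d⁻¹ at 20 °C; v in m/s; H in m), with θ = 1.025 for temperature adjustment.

k_a ≈ 0.379 d⁻¹

k_a(20) = 5.026 × 0.666^0.969 / 3.52^1.673 = 5.026 × 0.6744 / 8.210 = 0.4129 d⁻¹.
k_a(16.5) = 0.4129 × 1.025^(16.5−20) = 0.4129 × 0.9172 = 0.3787 d⁻¹.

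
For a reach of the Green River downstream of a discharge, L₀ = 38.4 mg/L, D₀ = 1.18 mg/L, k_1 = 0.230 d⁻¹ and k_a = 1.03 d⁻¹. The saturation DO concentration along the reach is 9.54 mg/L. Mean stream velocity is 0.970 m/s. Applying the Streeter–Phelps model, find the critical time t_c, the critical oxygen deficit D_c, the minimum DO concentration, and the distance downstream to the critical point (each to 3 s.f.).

t_c ≈ 1.73 d; D_c ≈ 5.76 mg/L; min DO ≈ 3.78 mg/L; x_c ≈ 145 km

t_c = [1/(k_a−k_1)] ln[(k_a/k_1)(1 − D₀(k_a−k_1)/(k_1 L₀))]
= [1/(1.03−0.230)] ln[(1.03/0.230)(1 − 1.18×0.8000/(0.230×38.4))]
= (1/0.8000) ln[4.478 × 0.8931] = 1.250 × ln(4.000) = 1.250 × 1.386 = 1.733 d.
D_c = (k_1/k_a) L₀ e^(−k_1 t_c) = (0.230/1.03) × 38.4 × e^(−0.230×1.733) = 0.2233 × 38.4 × 0.6713 = 5.756 mg/L.
Minimum DO = C_s − D_c = 9.54 − 5.756 = 3.784 mg/L.
x_c = v t_c = 0.970 m/s × 1.733 d × 86400 s/d = 145200 m ≈ 145 km.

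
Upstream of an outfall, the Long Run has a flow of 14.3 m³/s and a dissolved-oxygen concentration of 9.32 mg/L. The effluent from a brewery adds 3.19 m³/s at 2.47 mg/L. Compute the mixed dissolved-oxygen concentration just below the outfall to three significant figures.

Flow-weighted mixing: C = (Q_r C_r + Q_w C_w)/(Q_r + Q_w)
= (14.3×9.32 + 3.19×2.47)/(14.3 + 3.19) = 141.2/17.49 = 8.071 mg/L.

8.07 mg/L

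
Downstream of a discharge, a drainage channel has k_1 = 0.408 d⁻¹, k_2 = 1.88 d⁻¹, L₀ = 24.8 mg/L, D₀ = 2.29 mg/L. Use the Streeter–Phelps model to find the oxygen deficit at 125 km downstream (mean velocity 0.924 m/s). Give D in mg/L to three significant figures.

D ≈ 3.39 mg/L

Travel time t = x/v = 125 km / (0.924 m/s) = 125000 m / 0.924 m/s = 135300 s = 1.566 d.
k_1 L₀/(k_2−k_1) = 0.408×24.8/(1.88−0.408) = 10.12/1.472 = 6.874 mg/L.
e^(−k_1 t) = e^(−0.408×1.566) = 0.5279; e^(−k_2 t) = e^(−1.88×1.566) = 0.05267.
D = 6.874 × (0.5279 − 0.05267) + 2.29 × 0.05267 = 3.267 + 0.1206 = 3.387 mg/L.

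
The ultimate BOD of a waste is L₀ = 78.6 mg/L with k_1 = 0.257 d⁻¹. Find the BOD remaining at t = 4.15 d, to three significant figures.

L ≈ 27.1 mg/L

L_t = L₀ e^(−k_1 t) = 78.6 × e^(−0.257×4.15) = 78.6 × 0.3442 = 27.05 mg/L.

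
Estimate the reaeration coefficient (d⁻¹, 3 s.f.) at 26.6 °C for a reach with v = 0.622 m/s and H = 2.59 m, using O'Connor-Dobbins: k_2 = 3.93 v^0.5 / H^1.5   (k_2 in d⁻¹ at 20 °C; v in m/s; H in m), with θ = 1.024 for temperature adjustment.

k_2 ≈ 0.870 d⁻¹

k_2(20) = 3.93 × 0.622^0.5 / 2.59^1.5 = 3.93 × 0.7887 / 4.168 = 0.7436 d⁻¹.
k_2(26.6) = 0.7436 × 1.024^(26.6−20) = 0.7436 × 1.169 = 0.8696 d⁻¹.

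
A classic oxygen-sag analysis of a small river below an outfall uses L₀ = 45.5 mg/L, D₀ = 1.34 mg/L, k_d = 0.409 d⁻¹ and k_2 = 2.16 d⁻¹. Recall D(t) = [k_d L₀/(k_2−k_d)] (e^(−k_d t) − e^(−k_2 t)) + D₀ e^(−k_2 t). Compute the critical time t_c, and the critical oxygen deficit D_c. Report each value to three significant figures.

t_c ≈ 0.873 d; D_c ≈ 6.03 mg/L

t_c = [1/(k_2−k_d)] ln[(k_2/k_d)(1 − D₀(k_2−k_d)/(k_d L₀))]
= [1/(2.16−0.409)] ln[(2.16/0.409)(1 − 1.34×1.751/(0.409×45.5))]
= (1/1.751) ln[5.281 × 0.8739] = 0.5711 × ln(4.615) = 0.5711 × 1.529 = 0.8734 d.
L(t_c) = L₀ e^(−k_d t_c) = 45.5 × 0.6996 = 31.83 mg/L, and at the critical point k_2 D_c = k_d L, so D_c = (0.409/2.16) × 31.83 = 6.027 mg/L.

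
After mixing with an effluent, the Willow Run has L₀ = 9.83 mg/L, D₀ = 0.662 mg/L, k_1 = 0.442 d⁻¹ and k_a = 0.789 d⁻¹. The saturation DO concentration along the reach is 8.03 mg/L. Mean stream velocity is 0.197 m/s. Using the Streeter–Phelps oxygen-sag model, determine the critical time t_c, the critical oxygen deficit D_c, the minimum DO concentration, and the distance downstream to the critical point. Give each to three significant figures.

t_c ≈ 1.51 d; D_c ≈ 2.82 mg/L; min DO ≈ 5.21 mg/L; x_c ≈ 25.8 km

With k_a/k_1 = 1.785 and 1 − D₀(k_a−k_1)/(k_1 L₀) = 0.9471,
t_c = ln(1.785 × 0.9471) / (0.789 − 0.442) = ln(1.691) / 0.3470 = 0.5251/0.3470 = 1.513 d.
L(t_c) = L₀ e^(−k_1 t_c) = 9.83 × 0.5123 = 5.036 mg/L, and at the critical point k_a D_c = k_1 L, so D_c = (0.442/0.789) × 5.036 = 2.821 mg/L.
Minimum DO = C_s − D_c = 8.03 − 2.821 = 5.209 mg/L.
x_c = v t_c = 0.197 m/s × 1.513 d × 86400 s/d = 25760 m ≈ 25.8 km.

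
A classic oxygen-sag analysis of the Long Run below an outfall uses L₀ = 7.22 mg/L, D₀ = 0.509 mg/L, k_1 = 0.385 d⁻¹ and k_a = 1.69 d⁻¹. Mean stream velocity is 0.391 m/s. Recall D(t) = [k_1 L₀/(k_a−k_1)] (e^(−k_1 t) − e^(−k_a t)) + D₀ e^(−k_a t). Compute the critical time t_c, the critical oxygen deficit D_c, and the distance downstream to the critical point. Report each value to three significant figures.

At the critical point dD/dt = 0, so k_1 L₀ e^(−k_1 t) = k_a D. Substituting D(t) from the Streeter–Phelps equation and solving for t gives
t_c = ln[(k_a/k_1)(1 − D₀(k_a−k_1)/(k_1 L₀))] / (k_a−k_1).
Here k_a−k_1 = 1.305 d⁻¹ and 1 − D₀(k_a−k_1)/(k_1 L₀) = 1 − 0.509×1.305/(0.385×7.22) = 0.7610, so
t_c = ln(4.390 × 0.7610) / 1.305 = 1.206 / 1.305 = 0.9243 d.
L(t_c) = L₀ e^(−k_1 t_c) = 7.22 × 0.7006 = 5.058 mg/L, and at the critical point k_a D_c = k_1 L, so D_c = (0.385/1.69) × 5.058 = 1.152 mg/L.
x_c = v t_c = 0.391 m/s × 0.9243 d × 86400 s/d = 31220 m ≈ 31.2 km.

t_c ≈ 0.924 d; D_c ≈ 1.15 mg/L; x_c ≈ 31.2 km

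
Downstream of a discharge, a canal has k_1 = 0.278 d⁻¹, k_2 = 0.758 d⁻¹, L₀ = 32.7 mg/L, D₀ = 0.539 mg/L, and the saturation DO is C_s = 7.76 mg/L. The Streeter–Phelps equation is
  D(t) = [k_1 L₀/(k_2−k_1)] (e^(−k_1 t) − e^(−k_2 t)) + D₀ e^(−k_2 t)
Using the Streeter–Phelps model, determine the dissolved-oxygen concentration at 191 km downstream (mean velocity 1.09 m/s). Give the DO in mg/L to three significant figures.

Travel time t = x/v = 191 km / (1.09 m/s) = 191000 m / 1.09 m/s = 175200 s = 2.028 d.
k_1 L₀/(k_2−k_1) = 0.278×32.7/(0.758−0.278) = 9.091/0.4800 = 18.94 mg/L.
e^(−k_1 t) = e^(−0.278×2.028) = 0.5690; e^(−k_2 t) = e^(−0.758×2.028) = 0.2150.
D = 18.94 × (0.5690 − 0.2150) + 0.539 × 0.2150 = 6.706 + 0.1159 = 6.822 mg/L.
DO = C_s − D = 7.76 − 6.822 = 0.9384 mg/L.

DO ≈ 0.938 mg/L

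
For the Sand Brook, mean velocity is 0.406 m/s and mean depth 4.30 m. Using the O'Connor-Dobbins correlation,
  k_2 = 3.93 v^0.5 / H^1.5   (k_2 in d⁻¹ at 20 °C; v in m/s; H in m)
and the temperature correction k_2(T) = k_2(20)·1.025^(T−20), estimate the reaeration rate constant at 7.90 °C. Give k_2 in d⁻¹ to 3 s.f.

k_2(20) = 3.93 × 0.406^0.5 / 4.30^1.5 = 3.93 × 0.6372 / 8.917 = 0.2808 d⁻¹.
k_2(7.90) = 0.2808 × 1.025^(7.90−20) = 0.2808 × 0.7417 = 0.2083 d⁻¹.

k_2 ≈ 0.208 d⁻¹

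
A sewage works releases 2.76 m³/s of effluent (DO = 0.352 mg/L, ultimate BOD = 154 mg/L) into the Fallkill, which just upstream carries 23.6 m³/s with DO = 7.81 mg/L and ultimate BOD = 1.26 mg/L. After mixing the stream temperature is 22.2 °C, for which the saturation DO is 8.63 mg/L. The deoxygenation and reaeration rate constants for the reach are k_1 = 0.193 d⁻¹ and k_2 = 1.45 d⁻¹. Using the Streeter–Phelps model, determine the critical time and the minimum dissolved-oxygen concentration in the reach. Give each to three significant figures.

t_c ≈ 0.867 d; minimum DO ≈ 6.69 mg/L

Mixed DO = (23.6×7.81 + 2.76×0.352)/(23.6+2.76) = 185.3/26.36 = 7.029 mg/L.
Mixed L₀ = (23.6×1.26 + 2.76×154)/(26.36) = 454.8/26.36 = 17.25 mg/L.
Initial deficit D₀ = C_s − DO₀ = 8.63 − 7.029 = 1.601 mg/L.
t_c = (1/1.257) ln[(1.45/0.193)(1 − 1.601×1.257/(0.193×17.25))] = 0.7955 × ln(2.973) = 0.8667 d.
D_c = (0.193/1.45) × 17.25 × e^(−0.193×0.8667) = 0.1331 × 17.25 × 0.8460 = 1.943 mg/L.
Minimum DO = 8.63 − 1.943 = 6.687 mg/L.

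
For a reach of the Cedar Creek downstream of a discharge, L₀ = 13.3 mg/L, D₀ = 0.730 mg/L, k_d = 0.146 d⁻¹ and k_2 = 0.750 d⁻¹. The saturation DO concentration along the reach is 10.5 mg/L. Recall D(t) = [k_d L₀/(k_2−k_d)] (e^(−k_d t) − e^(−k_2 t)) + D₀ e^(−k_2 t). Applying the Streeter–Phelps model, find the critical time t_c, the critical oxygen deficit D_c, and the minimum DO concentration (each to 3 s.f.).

t_c ≈ 2.28 d; D_c ≈ 1.86 mg/L; min DO ≈ 8.64 mg/L

At the critical point dD/dt = 0, so k_d L₀ e^(−k_d t) = k_2 D. Substituting D(t) from the Streeter–Phelps equation and solving for t gives
t_c = ln[(k_2/k_d)(1 − D₀(k_2−k_d)/(k_d L₀))] / (k_2−k_d).
Here k_2−k_d = 0.6040 d⁻¹ and 1 − D₀(k_2−k_d)/(k_d L₀) = 1 − 0.730×0.6040/(0.146×13.3) = 0.7729, so
t_c = ln(5.137 × 0.7729) / 0.6040 = 1.379 / 0.6040 = 2.283 d.
D_c = (k_d/k_2) L₀ e^(−k_d t_c) = (0.146/0.750) × 13.3 × e^(−0.146×2.283) = 0.1947 × 13.3 × 0.7165 = 1.855 mg/L.
Minimum DO = C_s − D_c = 10.5 − 1.855 = 8.645 mg/L.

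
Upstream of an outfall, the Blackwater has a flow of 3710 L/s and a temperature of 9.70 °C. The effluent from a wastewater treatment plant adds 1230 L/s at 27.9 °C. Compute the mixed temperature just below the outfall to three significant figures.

14.2 °C

Flow-weighted mixing: C = (Q_r C_r + Q_w C_w)/(Q_r + Q_w)
= (3710×9.70 + 1230×27.9)/(3710 + 1230) = 70300/4940 = 14.23 °C.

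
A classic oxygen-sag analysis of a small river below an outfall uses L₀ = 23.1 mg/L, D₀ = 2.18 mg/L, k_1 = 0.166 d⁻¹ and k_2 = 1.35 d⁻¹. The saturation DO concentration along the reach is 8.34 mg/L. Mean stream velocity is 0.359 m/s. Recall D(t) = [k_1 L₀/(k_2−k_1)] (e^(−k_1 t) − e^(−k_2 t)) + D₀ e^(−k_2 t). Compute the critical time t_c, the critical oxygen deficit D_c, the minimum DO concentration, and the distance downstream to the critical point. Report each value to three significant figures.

t_c ≈ 0.826 d; D_c ≈ 2.48 mg/L; min DO ≈ 5.86 mg/L; x_c ≈ 25.6 km

t_c = [1/(k_2−k_1)] ln[(k_2/k_1)(1 − D₀(k_2−k_1)/(k_1 L₀))]
= [1/(1.35−0.166)] ln[(1.35/0.166)(1 − 2.18×1.184/(0.166×23.1))]
= (1/1.184) ln[8.133 × 0.3269] = 0.8446 × ln(2.658) = 0.8446 × 0.9777 = 0.8258 d.
D_c = (k_1/k_2) L₀ e^(−k_1 t_c) = (0.166/1.35) × 23.1 × e^(−0.166×0.8258) = 0.1230 × 23.1 × 0.8719 = 2.477 mg/L.
Minimum DO = C_s − D_c = 8.34 − 2.477 = 5.863 mg/L.
x_c = v t_c = 0.359 m/s × 0.8258 d × 86400 s/d = 25610 m ≈ 25.6 km.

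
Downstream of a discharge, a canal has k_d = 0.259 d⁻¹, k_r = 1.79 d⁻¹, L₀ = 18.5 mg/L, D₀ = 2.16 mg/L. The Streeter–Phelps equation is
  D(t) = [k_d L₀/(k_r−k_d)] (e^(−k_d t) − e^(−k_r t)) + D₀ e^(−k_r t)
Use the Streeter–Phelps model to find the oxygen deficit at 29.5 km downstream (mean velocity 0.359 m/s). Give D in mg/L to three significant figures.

D ≈ 2.27 mg/L

Travel time t = x/v = 29.5 km / (0.359 m/s) = 29500 m / 0.359 m/s = 82170 s = 0.9511 d.
k_d L₀/(k_r−k_d) = 0.259×18.5/(1.79−0.259) = 4.792/1.531 = 3.130 mg/L.
e^(−k_d t) = e^(−0.259×0.9511) = 0.7817; e^(−k_r t) = e^(−1.79×0.9511) = 0.1822.
D = 3.130 × (0.7817 − 0.1822) + 2.16 × 0.1822 = 1.876 + 0.3936 = 2.270 mg/L.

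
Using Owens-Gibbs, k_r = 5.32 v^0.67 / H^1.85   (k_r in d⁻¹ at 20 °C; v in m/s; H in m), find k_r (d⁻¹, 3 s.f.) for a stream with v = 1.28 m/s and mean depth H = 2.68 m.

k_r ≈ 1.01 d⁻¹

k_r = 5.32 × 1.28^0.67 / 2.68^1.85 = 5.32 × 1.180 / 6.195 = 1.013 d⁻¹.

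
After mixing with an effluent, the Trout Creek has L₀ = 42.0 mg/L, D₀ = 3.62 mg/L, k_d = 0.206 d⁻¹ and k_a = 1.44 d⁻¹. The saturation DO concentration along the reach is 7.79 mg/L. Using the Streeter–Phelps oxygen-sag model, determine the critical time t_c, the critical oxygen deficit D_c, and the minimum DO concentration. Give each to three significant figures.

At the critical point dD/dt = 0, so k_d L₀ e^(−k_d t) = k_a D. Substituting D(t) from the Streeter–Phelps equation and solving for t gives
t_c = ln[(k_a/k_d)(1 − D₀(k_a−k_d)/(k_d L₀))] / (k_a−k_d).
Here k_a−k_d = 1.234 d⁻¹ and 1 − D₀(k_a−k_d)/(k_d L₀) = 1 − 3.62×1.234/(0.206×42.0) = 0.4837, so
t_c = ln(6.990 × 0.4837) / 1.234 = 1.218 / 1.234 = 0.9872 d.
D_c = (k_d/k_a) L₀ e^(−k_d t_c) = (0.206/1.44) × 42.0 × e^(−0.206×0.9872) = 0.1431 × 42.0 × 0.8160 = 4.903 mg/L.
Minimum DO = C_s − D_c = 7.79 − 4.903 = 2.887 mg/L.

t_c ≈ 0.987 d; D_c ≈ 4.90 mg/L; min DO ≈ 2.89 mg/L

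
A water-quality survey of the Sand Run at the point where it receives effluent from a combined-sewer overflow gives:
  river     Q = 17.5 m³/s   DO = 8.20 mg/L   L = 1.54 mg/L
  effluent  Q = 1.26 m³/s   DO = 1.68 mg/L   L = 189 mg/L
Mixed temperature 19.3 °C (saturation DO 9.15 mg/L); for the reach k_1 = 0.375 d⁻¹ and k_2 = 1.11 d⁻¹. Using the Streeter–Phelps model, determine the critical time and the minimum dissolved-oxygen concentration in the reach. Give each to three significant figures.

Mixed DO = (17.5×8.20 + 1.26×1.68)/(17.5+1.26) = 145.6/18.76 = 7.762 mg/L.
Mixed L₀ = (17.5×1.54 + 1.26×189)/(18.76) = 265.1/18.76 = 14.13 mg/L.
Initial deficit D₀ = C_s − DO₀ = 9.15 − 7.762 = 1.388 mg/L.
t_c = (1/0.7350) ln[(1.11/0.375)(1 − 1.388×0.7350/(0.375×14.13))] = 1.361 × ln(2.390) = 1.186 d.
D_c = (0.375/1.11) × 14.13 × e^(−0.375×1.186) = 0.3378 × 14.13 × 0.6411 = 3.061 mg/L.
Minimum DO = 9.15 − 3.061 = 6.089 mg/L.

t_c ≈ 1.19 d; minimum DO ≈ 6.09 mg/L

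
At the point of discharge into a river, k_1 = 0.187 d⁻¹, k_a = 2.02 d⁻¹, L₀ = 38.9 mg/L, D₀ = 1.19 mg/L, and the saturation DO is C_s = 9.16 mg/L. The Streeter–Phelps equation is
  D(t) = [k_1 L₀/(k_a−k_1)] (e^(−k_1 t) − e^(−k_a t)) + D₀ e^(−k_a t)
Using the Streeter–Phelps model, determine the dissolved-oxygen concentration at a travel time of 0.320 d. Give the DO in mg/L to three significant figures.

DO ≈ 6.88 mg/L

k_1 L₀/(k_a−k_1) = 0.187×38.9/(2.02−0.187) = 7.274/1.833 = 3.969 mg/L.
e^(−k_1 t) = e^(−0.187×0.3200) = 0.9419; e^(−k_a t) = e^(−2.02×0.3200) = 0.5239.
D = 3.969 × (0.9419 − 0.5239) + 1.19 × 0.5239 = 1.659 + 0.6235 = 2.282 mg/L.
DO = C_s − D = 9.16 − 2.282 = 6.878 mg/L.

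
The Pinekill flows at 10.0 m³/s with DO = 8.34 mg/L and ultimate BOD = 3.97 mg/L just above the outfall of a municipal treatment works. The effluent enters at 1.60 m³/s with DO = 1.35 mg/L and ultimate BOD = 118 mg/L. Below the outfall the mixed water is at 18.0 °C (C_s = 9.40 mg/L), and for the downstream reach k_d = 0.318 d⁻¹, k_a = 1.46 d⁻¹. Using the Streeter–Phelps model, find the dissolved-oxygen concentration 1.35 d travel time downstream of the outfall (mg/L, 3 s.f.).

DO ≈ 6.31 mg/L

Mixed DO = (10.0×8.34 + 1.60×1.35)/(10.0+1.60) = 85.56/11.60 = 7.376 mg/L.
Mixed L₀ = (10.0×3.97 + 1.60×118)/(11.60) = 228.5/11.60 = 19.70 mg/L.
Initial deficit D₀ = C_s − DO₀ = 9.40 − 7.376 = 2.024 mg/L.
D(1.35) = [0.318×19.70/(1.46−0.318)](e^(−0.318×1.35) − e^(−1.46×1.35)) + 2.024 e^(−1.46×1.35)
= 5.485 × (0.6510 − 0.1393) + 2.024 × 0.1393 = 3.088 mg/L.
DO = 9.40 − 3.088 = 6.312 mg/L.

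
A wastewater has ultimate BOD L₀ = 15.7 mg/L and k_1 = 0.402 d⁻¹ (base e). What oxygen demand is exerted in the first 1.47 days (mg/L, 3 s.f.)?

y ≈ 7.01 mg/L

y_t = L₀(1 − e^(−k_1 t)) = 15.7 × (1 − e^(−0.402×1.47))
= 15.7 × (1 − 0.5538) = 15.7 × 0.4462 = 7.005 mg/L.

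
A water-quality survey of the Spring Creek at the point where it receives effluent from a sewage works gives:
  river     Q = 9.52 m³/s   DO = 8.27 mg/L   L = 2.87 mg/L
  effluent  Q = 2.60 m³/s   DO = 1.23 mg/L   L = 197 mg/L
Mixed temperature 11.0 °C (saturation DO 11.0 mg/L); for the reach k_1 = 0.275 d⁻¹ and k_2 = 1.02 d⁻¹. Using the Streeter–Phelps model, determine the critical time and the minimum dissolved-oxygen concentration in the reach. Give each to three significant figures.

Mixed DO = (9.52×8.27 + 2.60×1.23)/(9.52+2.60) = 81.93/12.12 = 6.760 mg/L.
Mixed L₀ = (9.52×2.87 + 2.60×197)/(12.12) = 539.5/12.12 = 44.52 mg/L.
Initial deficit D₀ = C_s − DO₀ = 11.0 − 6.760 = 4.240 mg/L.
t_c = (1/0.7450) ln[(1.02/0.275)(1 − 4.240×0.7450/(0.275×44.52))] = 1.342 × ln(2.752) = 1.359 d.
D_c = (0.275/1.02) × 44.52 × e^(−0.275×1.359) = 0.2696 × 44.52 × 0.6882 = 8.260 mg/L.
Minimum DO = 11.0 − 8.260 = 2.740 mg/L.

t_c ≈ 1.36 d; minimum DO ≈ 2.74 mg/L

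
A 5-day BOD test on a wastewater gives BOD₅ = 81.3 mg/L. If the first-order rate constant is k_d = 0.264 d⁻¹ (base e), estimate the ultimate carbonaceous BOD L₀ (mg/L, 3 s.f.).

BOD₅ = L₀(1 − e^(−5k_d)) ⇒ L₀ = BOD₅ / (1 − e^(−5×0.264))
= 81.3 / (1 − 0.2671) = 81.3 / 0.7329 = 110.9 mg/L.

L₀ ≈ 111 mg/L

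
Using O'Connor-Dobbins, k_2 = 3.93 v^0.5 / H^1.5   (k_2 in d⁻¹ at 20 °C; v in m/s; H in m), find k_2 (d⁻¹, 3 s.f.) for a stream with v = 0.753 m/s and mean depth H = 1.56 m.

k_2 = 3.93 × 0.753^0.5 / 1.56^1.5 = 3.93 × 0.8678 / 1.948 = 1.750 d⁻¹.

k_2 ≈ 1.75 d⁻¹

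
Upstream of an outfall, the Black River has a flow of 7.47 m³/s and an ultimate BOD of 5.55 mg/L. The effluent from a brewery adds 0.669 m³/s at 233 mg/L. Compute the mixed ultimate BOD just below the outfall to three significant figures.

Flow-weighted mixing: C = (Q_r C_r + Q_w C_w)/(Q_r + Q_w)
= (7.47×5.55 + 0.669×233)/(7.47 + 0.669) = 197.3/8.139 = 24.25 mg/L.

24.2 mg/L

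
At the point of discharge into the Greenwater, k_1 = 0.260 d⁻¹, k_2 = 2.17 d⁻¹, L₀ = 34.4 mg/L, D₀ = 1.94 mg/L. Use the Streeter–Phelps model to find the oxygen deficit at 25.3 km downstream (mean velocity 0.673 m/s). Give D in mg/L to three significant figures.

D ≈ 3.11 mg/L

Travel time t = x/v = 25.3 km / (0.673 m/s) = 25300 m / 0.673 m/s = 37590 s = 0.4351 d.
k_1 L₀/(k_2−k_1) = 0.260×34.4/(2.17−0.260) = 8.944/1.910 = 4.683 mg/L.
e^(−k_1 t) = e^(−0.260×0.4351) = 0.8930; e^(−k_2 t) = e^(−2.17×0.4351) = 0.3890.
D = 4.683 × (0.8930 − 0.3890) + 1.94 × 0.3890 = 2.360 + 0.7547 = 3.115 mg/L.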